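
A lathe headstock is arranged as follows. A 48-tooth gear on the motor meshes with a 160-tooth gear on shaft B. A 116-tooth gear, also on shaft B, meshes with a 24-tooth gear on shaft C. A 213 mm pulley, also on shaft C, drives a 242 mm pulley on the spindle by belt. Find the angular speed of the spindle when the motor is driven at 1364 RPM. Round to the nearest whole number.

the motor → shaft B (gear mesh, 160/48): 1364 ÷ 3.3333 = 409.2 RPM
shaft B → shaft C (gear mesh, 24/116): 409.2 ÷ 0.2069 = 1977.8 RPM
shaft C → the spindle (belt, 242/213): 1977.8 ÷ 1.1362 = 1740.8 RPM

1741 RPM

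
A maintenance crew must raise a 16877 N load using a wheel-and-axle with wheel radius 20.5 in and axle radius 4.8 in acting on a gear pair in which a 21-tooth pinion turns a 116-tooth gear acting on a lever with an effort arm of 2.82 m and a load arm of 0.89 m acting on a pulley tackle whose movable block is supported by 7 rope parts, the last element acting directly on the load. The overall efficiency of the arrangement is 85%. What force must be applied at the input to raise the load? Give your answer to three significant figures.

37.9 N

Wheel-and-axle MA = R/r = 20.5/4.8 = 4.2708.
Gear pair MA = 116/21 = 5.5238.
Lever MA = effort arm / load arm = 2.82/0.89 = 3.1685.
Block-and-tackle MA = number of supporting rope parts = 7.
Combined ideal MA = 4.2708 × 5.5238 × 3.1685 × 7 = 523.25.
Actual MA = 523.25 × 0.85 = 444.76.
Effort = load / actual MA = 16877 / 444.76 = 37.946 N.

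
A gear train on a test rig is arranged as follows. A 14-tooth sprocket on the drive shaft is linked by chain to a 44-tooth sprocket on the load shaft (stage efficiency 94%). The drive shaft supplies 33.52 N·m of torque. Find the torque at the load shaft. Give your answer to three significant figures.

After the chain (44/14): 33.52 × 3.1429 × 0.94 = 99.028 N·m

99.0 N·m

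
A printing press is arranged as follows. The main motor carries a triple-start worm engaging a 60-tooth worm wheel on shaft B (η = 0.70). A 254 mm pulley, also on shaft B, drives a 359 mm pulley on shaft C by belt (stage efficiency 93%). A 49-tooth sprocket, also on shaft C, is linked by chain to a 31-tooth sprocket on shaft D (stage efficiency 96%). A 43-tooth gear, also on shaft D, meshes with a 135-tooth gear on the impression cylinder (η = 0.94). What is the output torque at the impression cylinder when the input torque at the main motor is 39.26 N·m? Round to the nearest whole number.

1295 N·m

After the worm (60/3): 39.26 × 20 × 0.70 = 549.64 N·m
After the belt (359/254): 549.64 × 1.4134 × 0.93 = 722.47 N·m
After the chain (31/49): 722.47 × 0.63265 × 0.96 = 438.79 N·m
After the gear mesh (135/43): 438.79 × 3.1395 × 0.94 = 1294.9 N·m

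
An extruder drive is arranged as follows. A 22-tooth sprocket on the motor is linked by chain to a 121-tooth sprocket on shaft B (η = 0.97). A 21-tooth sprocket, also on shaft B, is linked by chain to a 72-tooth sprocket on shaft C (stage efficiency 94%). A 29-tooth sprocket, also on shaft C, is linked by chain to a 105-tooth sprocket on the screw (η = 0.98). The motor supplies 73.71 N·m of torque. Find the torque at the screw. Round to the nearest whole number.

4497 N·m

Chain: ratio = 121/22 = 5.5; torque at shaft B = 73.71 × 5.5 × 0.97 = 393.24 N·m.
Chain: ratio = 72/21 = 3.4286; torque at shaft C = 393.24 × 3.4286 × 0.94 = 1267.4 N·m.
Chain: ratio = 105/29 = 3.6207; torque at the screw = 1267.4 × 3.6207 × 0.98 = 4497 N·m.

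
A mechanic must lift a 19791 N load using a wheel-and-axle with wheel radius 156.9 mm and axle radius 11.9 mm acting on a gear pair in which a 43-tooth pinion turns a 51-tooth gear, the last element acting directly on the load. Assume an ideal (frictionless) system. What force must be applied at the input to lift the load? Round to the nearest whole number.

Wheel-and-axle MA = R/r = 156.9/11.9 = 13.185.
Gear pair MA = 51/43 = 1.186.
Combined ideal MA = 13.185 × 1.186 = 15.638.
Effort = load / MA = 19791 / 15.638 = 1265.6 N.

1266 N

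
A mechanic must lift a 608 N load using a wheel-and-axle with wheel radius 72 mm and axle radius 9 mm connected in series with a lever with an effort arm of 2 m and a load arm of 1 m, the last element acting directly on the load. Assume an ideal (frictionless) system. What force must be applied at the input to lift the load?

38 N

Wheel-and-axle MA = R/r = 72/9 = 8.
Lever MA = effort arm / load arm = 2/1 = 2.
Combined ideal MA = 8 × 2 = 16.
Effort = load / MA = 608 / 16 = 38 N.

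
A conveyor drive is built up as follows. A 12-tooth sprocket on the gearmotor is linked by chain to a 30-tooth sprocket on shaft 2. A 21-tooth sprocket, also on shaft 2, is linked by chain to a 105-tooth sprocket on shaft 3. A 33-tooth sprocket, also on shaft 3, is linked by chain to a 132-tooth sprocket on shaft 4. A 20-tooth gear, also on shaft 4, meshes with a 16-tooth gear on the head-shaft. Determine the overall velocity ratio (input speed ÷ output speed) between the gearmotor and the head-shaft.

40

Each stage contributes driven/driver: chain 30/12 = 2.5, chain 105/21 = 5, chain 132/33 = 4, gear mesh 16/20 = 0.8.
Overall: 2.5 × 5 × 4 × 0.8 = 40.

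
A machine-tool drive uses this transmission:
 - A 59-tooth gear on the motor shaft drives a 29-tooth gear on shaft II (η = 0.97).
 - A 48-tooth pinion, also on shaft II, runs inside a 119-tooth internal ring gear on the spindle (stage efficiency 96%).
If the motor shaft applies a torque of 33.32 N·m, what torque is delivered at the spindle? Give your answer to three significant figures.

37.8 N·m

After the gear mesh (29/59): 33.32 × 0.49153 × 0.97 = 15.886 N·m
After the internal gear (119/48): 15.886 × 2.4792 × 0.96 = 37.809 N·m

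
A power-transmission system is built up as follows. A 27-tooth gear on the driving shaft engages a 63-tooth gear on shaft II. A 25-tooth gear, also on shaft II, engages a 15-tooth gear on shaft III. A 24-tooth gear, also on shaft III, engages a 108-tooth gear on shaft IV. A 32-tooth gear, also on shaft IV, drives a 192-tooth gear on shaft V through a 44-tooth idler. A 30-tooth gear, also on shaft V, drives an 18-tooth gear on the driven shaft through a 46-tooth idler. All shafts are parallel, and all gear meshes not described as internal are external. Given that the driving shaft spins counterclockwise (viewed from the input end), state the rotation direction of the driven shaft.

the driving shaft → shaft II: external mesh, 1 reversal → CW.
shaft II → shaft III: external mesh, 1 reversal → CCW.
shaft III → shaft IV: external mesh, 1 reversal → CW.
shaft IV → shaft V: driver → idler → driven is 2 external meshes, 2 reversals → CW.
shaft V → the driven shaft: driver → idler → driven is 2 external meshes, 2 reversals → CW.
7 reversals in total — an odd number — so the driven shaft turns opposite to the driving shaft.

clockwise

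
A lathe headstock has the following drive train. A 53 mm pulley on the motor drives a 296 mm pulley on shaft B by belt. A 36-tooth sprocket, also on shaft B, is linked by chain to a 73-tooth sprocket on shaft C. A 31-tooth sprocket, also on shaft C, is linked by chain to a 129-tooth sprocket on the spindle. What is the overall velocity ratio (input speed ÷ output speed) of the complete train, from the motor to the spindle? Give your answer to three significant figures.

47.1

Each stage contributes driven/driver: belt 296/53 = 5.5849, chain 73/36 = 2.0278, chain 129/31 = 4.1613.
Overall: 5.5849 × 2.0278 × 4.1613 = 47.126.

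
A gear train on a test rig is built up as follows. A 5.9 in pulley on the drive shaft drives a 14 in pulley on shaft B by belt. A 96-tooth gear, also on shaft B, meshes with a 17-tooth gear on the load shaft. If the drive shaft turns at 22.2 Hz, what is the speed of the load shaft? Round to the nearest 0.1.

52.8 Hz

belt 14/5.9 = 2.3729 → 22.2/2.3729 = 9.3557 Hz
gear mesh 17/96 = 0.17708 → 9.3557/0.17708 = 52.832 Hz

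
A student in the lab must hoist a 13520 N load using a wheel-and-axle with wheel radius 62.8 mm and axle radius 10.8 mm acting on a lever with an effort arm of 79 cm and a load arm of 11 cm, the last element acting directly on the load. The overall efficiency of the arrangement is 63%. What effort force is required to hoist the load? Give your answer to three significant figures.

514 N

Wheel-and-axle MA = R/r = 62.8/10.8 = 5.8148.
Lever MA = effort arm / load arm = 79/11 = 7.1818.
Combined ideal MA = 5.8148 × 7.1818 = 41.761.
Actual MA = 41.761 × 0.63 = 26.309.
Effort = load / actual MA = 13520 / 26.309 = 513.88 N.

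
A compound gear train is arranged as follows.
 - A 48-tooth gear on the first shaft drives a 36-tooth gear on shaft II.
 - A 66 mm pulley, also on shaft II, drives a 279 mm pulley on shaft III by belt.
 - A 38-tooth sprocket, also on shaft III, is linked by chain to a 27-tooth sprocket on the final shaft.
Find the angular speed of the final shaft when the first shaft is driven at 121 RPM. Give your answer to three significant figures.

the first shaft → shaft II (gear mesh, 36/48): 121 ÷ 0.75 = 161.33 RPM
shaft II → shaft III (belt, 279/66): 161.33 ÷ 4.2273 = 38.165 RPM
shaft III → the final shaft (chain, 27/38): 38.165 ÷ 0.71053 = 53.714 RPM

53.7 RPM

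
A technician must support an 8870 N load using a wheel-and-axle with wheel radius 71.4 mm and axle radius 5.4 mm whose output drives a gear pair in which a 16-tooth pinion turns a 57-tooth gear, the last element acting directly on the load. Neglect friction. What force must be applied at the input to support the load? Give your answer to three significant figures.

188 N

Wheel-and-axle MA = R/r = 71.4/5.4 = 13.222.
Gear pair MA = 57/16 = 3.5625.
Combined ideal MA = 13.222 × 3.5625 = 47.104.
Effort = load / MA = 8870 / 47.104 = 188.31 N.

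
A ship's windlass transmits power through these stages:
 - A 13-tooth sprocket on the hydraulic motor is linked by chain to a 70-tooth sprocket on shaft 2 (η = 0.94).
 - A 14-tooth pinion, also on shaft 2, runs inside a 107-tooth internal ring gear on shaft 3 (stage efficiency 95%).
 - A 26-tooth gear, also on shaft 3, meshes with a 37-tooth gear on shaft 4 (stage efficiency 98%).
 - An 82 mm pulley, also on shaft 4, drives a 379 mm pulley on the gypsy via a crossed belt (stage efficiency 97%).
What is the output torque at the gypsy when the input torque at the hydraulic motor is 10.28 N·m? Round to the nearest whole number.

2362 N·m

Chain: ratio = 70/13 = 5.3846; torque at shaft 2 = 10.28 × 5.3846 × 0.94 = 52.033 N·m.
Internal gear: ratio = 107/14 = 7.6429; torque at shaft 3 = 52.033 × 7.6429 × 0.95 = 377.79 N·m.
Gear mesh: ratio = 37/26 = 1.4231; torque at shaft 4 = 377.79 × 1.4231 × 0.98 = 526.88 N·m.
Belt: ratio = 379/82 = 4.622; torque at the gypsy = 526.88 × 4.622 × 0.97 = 2362.1 N·m.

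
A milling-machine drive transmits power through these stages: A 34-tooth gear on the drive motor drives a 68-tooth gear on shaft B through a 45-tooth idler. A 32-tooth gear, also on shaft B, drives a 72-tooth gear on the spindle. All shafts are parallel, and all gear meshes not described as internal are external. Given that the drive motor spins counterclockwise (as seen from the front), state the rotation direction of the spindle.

clockwise

the drive motor → shaft B: driver → idler → driven is 2 external meshes, 2 reversals → CCW.
shaft B → the spindle: external mesh, 1 reversal → CW.
3 reversals in total — an odd number — so the spindle turns opposite to the drive motor.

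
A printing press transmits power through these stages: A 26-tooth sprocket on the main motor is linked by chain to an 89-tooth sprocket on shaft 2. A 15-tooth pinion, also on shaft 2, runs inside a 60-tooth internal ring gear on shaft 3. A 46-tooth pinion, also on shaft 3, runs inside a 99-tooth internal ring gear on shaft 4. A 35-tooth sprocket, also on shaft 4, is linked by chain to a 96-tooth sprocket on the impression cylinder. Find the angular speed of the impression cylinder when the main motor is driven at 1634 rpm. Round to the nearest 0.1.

Chain: ratio = 89/26 = 3.4231, so shaft 2 turns at 1634 / 3.4231 = 477.35 rpm.
Internal gear: ratio = 60/15 = 4, so shaft 3 turns at 477.35 / 4 = 119.34 rpm.
Internal gear: ratio = 99/46 = 2.1522, so shaft 4 turns at 119.34 / 2.1522 = 55.45 rpm.
Chain: ratio = 96/35 = 2.7429, so the impression cylinder turns at 55.45 / 2.7429 = 20.216 rpm.

20.2 rpm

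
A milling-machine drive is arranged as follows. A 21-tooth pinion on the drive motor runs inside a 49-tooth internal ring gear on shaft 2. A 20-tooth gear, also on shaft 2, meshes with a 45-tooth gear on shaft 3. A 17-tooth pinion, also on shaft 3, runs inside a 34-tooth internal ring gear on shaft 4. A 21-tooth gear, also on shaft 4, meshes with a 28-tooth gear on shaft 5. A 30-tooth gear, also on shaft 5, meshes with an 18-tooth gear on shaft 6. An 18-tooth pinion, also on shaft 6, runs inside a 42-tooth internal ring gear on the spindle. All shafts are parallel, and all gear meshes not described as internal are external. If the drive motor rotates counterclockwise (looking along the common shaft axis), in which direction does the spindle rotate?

clockwise

the drive motor → shaft 2: internal mesh, same direction → CCW.
shaft 2 → shaft 3: external mesh, 1 reversal → CW.
shaft 3 → shaft 4: internal mesh, same direction → CW.
shaft 4 → shaft 5: external mesh, 1 reversal → CCW.
shaft 5 → shaft 6: external mesh, 1 reversal → CW.
shaft 6 → the spindle: internal mesh, same direction → CW.
3 reversals in total — an odd number — so the spindle turns opposite to the drive motor.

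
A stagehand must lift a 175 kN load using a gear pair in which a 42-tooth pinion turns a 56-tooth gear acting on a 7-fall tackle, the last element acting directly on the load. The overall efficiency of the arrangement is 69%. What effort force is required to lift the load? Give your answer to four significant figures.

Gear pair MA = 56/42 = 1.3333.
Block-and-tackle MA = number of supporting rope parts = 7.
Combined ideal MA = 1.3333 × 7 = 9.3333.
Actual MA = 9.3333 × 0.69 = 6.44.
Effort = load / actual MA = 175 / 6.44 = 27.174 kN.

27.17 kN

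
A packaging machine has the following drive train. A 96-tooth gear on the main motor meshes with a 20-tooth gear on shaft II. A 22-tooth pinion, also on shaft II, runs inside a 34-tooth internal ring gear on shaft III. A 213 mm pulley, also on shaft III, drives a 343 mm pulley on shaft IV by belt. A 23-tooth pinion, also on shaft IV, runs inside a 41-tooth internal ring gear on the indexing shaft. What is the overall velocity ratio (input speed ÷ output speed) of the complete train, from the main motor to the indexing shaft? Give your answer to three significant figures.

Each stage contributes driven/driver: gear mesh 20/96 = 0.20833, internal gear 34/22 = 1.5455, belt 343/213 = 1.6103, internal gear 41/23 = 1.7826.
Overall: 0.20833 × 1.5455 × 1.6103 × 1.7826 = 0.92424.

0.924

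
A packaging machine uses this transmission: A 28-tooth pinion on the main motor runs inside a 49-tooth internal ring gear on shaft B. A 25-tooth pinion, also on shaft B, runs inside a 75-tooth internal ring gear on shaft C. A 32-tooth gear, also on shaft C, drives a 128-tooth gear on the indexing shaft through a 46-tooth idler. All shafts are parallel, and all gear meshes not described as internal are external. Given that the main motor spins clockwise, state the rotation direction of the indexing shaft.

the main motor → shaft B: internal mesh, same direction → CW.
shaft B → shaft C: internal mesh, same direction → CW.
shaft C → the indexing shaft: driver → idler → driven is 2 external meshes, 2 reversals → CW.
2 reversals in total — an even number — so the indexing shaft turns the same way as the main motor.

clockwise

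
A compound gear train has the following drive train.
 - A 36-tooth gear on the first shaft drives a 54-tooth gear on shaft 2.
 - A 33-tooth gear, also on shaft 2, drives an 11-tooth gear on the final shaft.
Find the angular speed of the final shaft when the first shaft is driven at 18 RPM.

gear mesh 54/36 = 1.5 → 18/1.5 = 12 RPM
gear mesh 11/33 = 0.33333 → 12/0.33333 = 36 RPM

36 RPM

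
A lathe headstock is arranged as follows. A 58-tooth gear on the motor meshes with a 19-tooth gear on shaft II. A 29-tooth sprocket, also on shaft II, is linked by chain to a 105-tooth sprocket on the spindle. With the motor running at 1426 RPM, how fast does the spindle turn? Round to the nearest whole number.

1202 RPM

Gear mesh: ratio = 19/58 = 0.32759, so shaft II turns at 1426 / 0.32759 = 4353.1 RPM.
Chain: ratio = 105/29 = 3.6207, so the spindle turns at 4353.1 / 3.6207 = 1202.3 RPM.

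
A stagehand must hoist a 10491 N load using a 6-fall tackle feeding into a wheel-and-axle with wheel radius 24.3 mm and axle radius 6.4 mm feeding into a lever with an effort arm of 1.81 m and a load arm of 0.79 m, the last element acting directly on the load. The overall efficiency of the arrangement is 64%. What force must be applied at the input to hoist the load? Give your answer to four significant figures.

Block-and-tackle MA = number of supporting rope parts = 6.
Wheel-and-axle MA = R/r = 24.3/6.4 = 3.7969.
Lever MA = effort arm / load arm = 1.81/0.79 = 2.2911.
Combined ideal MA = 6 × 3.7969 × 2.2911 = 52.195.
Actual MA = 52.195 × 0.64 = 33.405.
Effort = load / actual MA = 10491 / 33.405 = 314.06 N.

314.1 N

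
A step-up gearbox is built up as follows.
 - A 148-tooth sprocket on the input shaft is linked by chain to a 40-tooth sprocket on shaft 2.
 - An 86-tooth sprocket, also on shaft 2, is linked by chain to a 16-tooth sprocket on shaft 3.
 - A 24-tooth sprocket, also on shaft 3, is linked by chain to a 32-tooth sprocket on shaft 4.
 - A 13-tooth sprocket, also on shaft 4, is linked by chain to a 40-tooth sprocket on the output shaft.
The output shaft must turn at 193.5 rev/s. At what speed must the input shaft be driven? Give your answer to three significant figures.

39.9 rev/s

Overall ratio R = 0.27027 × 0.18605 × 1.3333 × 3.0769 = 0.20629.
Required input speed = output speed × R = 193.5 × 0.20629 = 39.917 rev/s.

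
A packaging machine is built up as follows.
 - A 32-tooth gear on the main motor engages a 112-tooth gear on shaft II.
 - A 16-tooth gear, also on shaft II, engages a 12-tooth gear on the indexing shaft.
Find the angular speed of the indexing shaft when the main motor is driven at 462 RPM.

176 RPM

gear mesh 112/32 = 3.5 → 462/3.5 = 132 RPM
gear mesh 12/16 = 0.75 → 132/0.75 = 176 RPM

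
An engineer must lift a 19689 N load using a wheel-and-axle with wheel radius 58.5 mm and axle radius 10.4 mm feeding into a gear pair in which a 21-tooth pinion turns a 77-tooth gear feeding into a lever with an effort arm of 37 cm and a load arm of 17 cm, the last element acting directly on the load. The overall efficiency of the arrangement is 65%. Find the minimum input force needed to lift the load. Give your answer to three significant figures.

675 N

Wheel-and-axle MA = R/r = 58.5/10.4 = 5.625.
Gear pair MA = 77/21 = 3.6667.
Lever MA = effort arm / load arm = 37/17 = 2.1765.
Combined ideal MA = 5.625 × 3.6667 × 2.1765 = 44.89.
Actual MA = 44.89 × 0.65 = 29.178.
Effort = load / actual MA = 19689 / 29.178 = 674.78 N.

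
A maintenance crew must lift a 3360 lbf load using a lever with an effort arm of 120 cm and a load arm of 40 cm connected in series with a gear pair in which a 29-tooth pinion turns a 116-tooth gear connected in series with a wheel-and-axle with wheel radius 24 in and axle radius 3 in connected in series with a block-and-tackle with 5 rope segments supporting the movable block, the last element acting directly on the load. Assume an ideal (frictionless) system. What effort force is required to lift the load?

7 lbf

Lever MA = effort arm / load arm = 120/40 = 3.
Gear pair MA = 116/29 = 4.
Wheel-and-axle MA = R/r = 24/3 = 8.
Block-and-tackle MA = number of supporting rope parts = 5.
Combined ideal MA = 3 × 4 × 8 × 5 = 480.
Effort = load / MA = 3360 / 480 = 7 lbf.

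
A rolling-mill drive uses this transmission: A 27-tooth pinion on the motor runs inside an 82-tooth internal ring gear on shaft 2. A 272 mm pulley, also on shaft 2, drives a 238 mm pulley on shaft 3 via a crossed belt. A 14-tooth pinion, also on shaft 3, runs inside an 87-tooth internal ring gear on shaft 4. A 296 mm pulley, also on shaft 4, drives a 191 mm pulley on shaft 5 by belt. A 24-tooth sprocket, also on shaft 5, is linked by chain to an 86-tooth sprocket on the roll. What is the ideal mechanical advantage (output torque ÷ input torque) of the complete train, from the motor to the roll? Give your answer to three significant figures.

38.2

Each stage contributes driven/driver: internal gear 82/27 = 3.037, belt 238/272 = 0.875, internal gear 87/14 = 6.2143, belt 191/296 = 0.64527, chain 86/24 = 3.5833.
Overall: 3.037 × 0.875 × 6.2143 × 0.64527 × 3.5833 = 38.184.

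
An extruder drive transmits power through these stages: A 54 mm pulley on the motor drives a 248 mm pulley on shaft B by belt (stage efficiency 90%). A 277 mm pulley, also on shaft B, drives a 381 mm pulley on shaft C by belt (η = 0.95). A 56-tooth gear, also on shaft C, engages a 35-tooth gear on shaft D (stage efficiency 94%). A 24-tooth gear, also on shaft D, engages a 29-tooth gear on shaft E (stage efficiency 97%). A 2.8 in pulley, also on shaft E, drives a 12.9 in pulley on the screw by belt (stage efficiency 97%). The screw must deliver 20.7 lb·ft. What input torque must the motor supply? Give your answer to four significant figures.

Overall ratio R = 4.5926 × 1.3755 × 0.625 × 1.2083 × 4.6071 = 21.979; overall efficiency η = 0.90 × 0.95 × 0.94 × 0.97 × 0.97 = 0.7562.
Input torque = output torque / (R × η) = 20.7 / (21.979 × 0.7562) = 1.2455 lb·ft.

1.245 lb·ft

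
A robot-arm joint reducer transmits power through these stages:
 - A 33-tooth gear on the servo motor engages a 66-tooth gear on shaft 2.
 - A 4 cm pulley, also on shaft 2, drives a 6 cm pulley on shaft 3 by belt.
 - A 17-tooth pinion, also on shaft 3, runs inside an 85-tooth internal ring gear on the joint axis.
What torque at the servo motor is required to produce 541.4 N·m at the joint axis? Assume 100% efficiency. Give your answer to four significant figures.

Overall ratio R = 2 × 1.5 × 5 = 15.
Input torque = output torque / R = 541.4 / 15 = 36.093 N·m.

36.09 N·m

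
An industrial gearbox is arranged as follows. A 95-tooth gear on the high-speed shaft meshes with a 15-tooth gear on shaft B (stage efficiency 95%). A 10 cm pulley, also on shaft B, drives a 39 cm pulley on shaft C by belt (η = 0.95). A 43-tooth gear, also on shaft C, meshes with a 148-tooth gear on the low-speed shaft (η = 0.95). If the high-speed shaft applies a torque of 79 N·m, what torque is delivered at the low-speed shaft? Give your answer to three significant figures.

gear mesh 15/95 = 0.15789 → τ = 79·0.15789·0.95 = 11.85 N·m
belt 39/10 = 3.9 → τ = 11.85·3.9·0.95 = 43.904 N·m
gear mesh 148/43 = 3.4419 → τ = 43.904·3.4419·0.95 = 143.56 N·m

144 N·m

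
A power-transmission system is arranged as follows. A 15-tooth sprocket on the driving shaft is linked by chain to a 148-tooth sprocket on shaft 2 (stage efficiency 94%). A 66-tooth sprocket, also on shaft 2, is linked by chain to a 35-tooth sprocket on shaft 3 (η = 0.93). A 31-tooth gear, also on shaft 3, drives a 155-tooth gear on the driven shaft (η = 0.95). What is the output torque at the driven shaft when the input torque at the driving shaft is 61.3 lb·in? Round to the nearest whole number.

After the chain (148/15): 61.3 × 9.8667 × 0.94 = 568.54 lb·in
After the chain (35/66): 568.54 × 0.5303 × 0.93 = 280.39 lb·in
After the gear mesh (155/31): 280.39 × 5 × 0.95 = 1331.9 lb·in

1332 lb·in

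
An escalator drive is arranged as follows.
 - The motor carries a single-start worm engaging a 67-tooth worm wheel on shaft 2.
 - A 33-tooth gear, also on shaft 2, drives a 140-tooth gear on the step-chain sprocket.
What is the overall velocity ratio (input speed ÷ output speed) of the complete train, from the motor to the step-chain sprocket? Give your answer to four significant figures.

Each stage contributes driven/driver: worm 67/1 = 67, gear mesh 140/33 = 4.2424.
Overall: 67 × 4.2424 = 284.24.

284.2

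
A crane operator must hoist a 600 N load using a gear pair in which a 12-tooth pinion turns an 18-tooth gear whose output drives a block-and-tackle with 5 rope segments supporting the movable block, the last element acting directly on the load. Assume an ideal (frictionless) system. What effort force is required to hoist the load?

Gear pair MA = 18/12 = 1.5.
Block-and-tackle MA = number of supporting rope parts = 5.
Combined ideal MA = 1.5 × 5 = 7.5.
Effort = load / MA = 600 / 7.5 = 80 N.

80 N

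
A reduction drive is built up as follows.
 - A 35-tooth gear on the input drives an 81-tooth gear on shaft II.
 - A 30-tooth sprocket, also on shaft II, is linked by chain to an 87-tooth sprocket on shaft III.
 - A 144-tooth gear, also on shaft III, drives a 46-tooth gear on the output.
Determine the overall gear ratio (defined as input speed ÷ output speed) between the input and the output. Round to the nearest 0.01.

2.14

Each stage contributes driven/driver: gear mesh 81/35 = 2.3143, chain 87/30 = 2.9, gear mesh 46/144 = 0.31944.
Overall: 2.3143 × 2.9 × 0.31944 = 2.1439.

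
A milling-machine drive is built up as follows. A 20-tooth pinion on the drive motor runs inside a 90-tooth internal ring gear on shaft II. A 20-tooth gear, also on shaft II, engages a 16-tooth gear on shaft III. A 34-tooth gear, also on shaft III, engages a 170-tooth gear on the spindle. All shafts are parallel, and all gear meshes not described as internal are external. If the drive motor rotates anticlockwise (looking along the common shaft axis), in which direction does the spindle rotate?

the drive motor → shaft II: internal mesh, same direction → CCW.
shaft II → shaft III: external mesh, 1 reversal → CW.
shaft III → the spindle: external mesh, 1 reversal → CCW.
2 reversals in total — an even number — so the spindle turns the same way as the drive motor.

anticlockwise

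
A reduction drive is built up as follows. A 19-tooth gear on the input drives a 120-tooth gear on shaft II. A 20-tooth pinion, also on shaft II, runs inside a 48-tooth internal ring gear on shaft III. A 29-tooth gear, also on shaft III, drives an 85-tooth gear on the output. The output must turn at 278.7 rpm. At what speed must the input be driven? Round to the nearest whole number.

Overall ratio R = 6.3158 × 2.4 × 2.931 = 44.428.
Required input speed = output speed × R = 278.7 × 44.428 = 12382 rpm.

12382 rpm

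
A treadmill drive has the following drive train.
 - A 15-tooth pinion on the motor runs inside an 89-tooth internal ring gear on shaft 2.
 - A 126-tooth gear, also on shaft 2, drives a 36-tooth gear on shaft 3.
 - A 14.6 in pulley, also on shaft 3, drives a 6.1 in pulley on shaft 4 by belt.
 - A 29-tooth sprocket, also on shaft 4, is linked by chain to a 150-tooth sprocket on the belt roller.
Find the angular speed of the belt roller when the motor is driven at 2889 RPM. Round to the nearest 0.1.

788.6 RPM

Internal gear: ratio = 89/15 = 5.9333, so shaft 2 turns at 2889 / 5.9333 = 486.91 RPM.
Gear mesh: ratio = 36/126 = 0.28571, so shaft 3 turns at 486.91 / 0.28571 = 1704.2 RPM.
Belt: ratio = 6.1/14.6 = 0.41781, so shaft 4 turns at 1704.2 / 0.41781 = 4078.9 RPM.
Chain: ratio = 150/29 = 5.1724, so the belt roller turns at 4078.9 / 5.1724 = 788.58 RPM.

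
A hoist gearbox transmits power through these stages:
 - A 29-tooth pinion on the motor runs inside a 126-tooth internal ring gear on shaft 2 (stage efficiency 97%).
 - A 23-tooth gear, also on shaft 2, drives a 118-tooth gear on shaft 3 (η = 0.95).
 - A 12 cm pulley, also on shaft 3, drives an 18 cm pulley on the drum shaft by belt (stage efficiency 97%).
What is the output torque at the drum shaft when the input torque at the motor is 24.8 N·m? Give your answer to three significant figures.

Internal gear: ratio = 126/29 = 4.3448; torque at shaft 2 = 24.8 × 4.3448 × 0.97 = 104.52 N·m.
Gear mesh: ratio = 118/23 = 5.1304; torque at shaft 3 = 104.52 × 5.1304 × 0.95 = 509.42 N·m.
Belt: ratio = 18/12 = 1.5; torque at the drum shaft = 509.42 × 1.5 × 0.97 = 741.2 N·m.

741 N·m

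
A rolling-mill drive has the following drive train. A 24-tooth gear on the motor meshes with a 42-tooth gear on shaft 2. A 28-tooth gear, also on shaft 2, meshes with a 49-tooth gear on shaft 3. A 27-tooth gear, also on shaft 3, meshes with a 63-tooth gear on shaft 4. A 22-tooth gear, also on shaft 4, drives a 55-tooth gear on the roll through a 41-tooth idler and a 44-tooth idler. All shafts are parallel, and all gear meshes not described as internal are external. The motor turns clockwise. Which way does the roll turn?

the motor → shaft 2: external mesh, 1 reversal → CCW.
shaft 2 → shaft 3: external mesh, 1 reversal → CW.
shaft 3 → shaft 4: external mesh, 1 reversal → CCW.
shaft 4 → the roll: driver → idler → idler → driven is 3 external meshes, 3 reversals → CW.
6 reversals in total — an even number — so the roll turns the same way as the motor.

clockwise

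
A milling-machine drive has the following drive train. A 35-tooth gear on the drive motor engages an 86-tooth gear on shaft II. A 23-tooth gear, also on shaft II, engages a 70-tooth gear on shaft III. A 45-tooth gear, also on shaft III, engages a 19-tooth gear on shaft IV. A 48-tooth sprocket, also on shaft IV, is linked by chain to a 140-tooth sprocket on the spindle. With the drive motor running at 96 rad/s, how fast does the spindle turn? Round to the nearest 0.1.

10.4 rad/s

the drive motor → shaft II (gear mesh, 86/35): 96 ÷ 2.4571 = 39.07 rad/s
shaft II → shaft III (gear mesh, 70/23): 39.07 ÷ 3.0435 = 12.837 rad/s
shaft III → shaft IV (gear mesh, 19/45): 12.837 ÷ 0.42222 = 30.404 rad/s
shaft IV → the spindle (chain, 140/48): 30.404 ÷ 2.9167 = 10.424 rad/s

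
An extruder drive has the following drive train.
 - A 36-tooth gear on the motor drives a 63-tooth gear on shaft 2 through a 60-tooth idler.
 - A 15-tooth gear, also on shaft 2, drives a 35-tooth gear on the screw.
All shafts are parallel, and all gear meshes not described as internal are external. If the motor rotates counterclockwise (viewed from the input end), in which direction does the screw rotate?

the motor → shaft 2: driver → idler → driven is 2 external meshes, 2 reversals → CCW.
shaft 2 → the screw: external mesh, 1 reversal → CW.
3 reversals in total — an odd number — so the screw turns opposite to the motor.

clockwise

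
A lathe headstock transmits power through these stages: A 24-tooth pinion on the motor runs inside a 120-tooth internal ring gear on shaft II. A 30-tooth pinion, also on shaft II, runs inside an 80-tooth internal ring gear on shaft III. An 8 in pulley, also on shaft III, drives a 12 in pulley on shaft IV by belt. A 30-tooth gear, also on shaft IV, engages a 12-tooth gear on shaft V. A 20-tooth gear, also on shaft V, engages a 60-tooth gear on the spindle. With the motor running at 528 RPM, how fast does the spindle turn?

22 RPM

Internal gear: ratio = 120/24 = 5, so shaft II turns at 528 / 5 = 105.6 RPM.
Internal gear: ratio = 80/30 = 2.6667, so shaft III turns at 105.6 / 2.6667 = 39.6 RPM.
Belt: ratio = 12/8 = 1.5, so shaft IV turns at 39.6 / 1.5 = 26.4 RPM.
Gear mesh: ratio = 12/30 = 0.4, so shaft V turns at 26.4 / 0.4 = 66 RPM.
Gear mesh: ratio = 60/20 = 3, so the spindle turns at 66 / 3 = 22 RPM.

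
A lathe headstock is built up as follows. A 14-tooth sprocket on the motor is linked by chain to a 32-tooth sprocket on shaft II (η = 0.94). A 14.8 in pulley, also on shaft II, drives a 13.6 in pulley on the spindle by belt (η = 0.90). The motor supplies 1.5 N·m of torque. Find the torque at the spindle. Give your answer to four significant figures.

chain 32/14 = 2.2857 → τ = 1.5·2.2857·0.94 = 3.2229 N·m
belt 13.6/14.8 = 0.91892 → τ = 3.2229·0.91892·0.90 = 2.6654 N·m

2.665 N·m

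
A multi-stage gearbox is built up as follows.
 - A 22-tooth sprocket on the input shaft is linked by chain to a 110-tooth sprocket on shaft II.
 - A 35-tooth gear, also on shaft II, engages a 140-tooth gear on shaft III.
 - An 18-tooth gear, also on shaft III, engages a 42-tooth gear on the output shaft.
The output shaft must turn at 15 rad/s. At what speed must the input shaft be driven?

700 rad/s

Overall ratio R = 5 × 4 × 2.3333 = 46.667.
Required input speed = output speed × R = 15 × 46.667 = 700 rad/s.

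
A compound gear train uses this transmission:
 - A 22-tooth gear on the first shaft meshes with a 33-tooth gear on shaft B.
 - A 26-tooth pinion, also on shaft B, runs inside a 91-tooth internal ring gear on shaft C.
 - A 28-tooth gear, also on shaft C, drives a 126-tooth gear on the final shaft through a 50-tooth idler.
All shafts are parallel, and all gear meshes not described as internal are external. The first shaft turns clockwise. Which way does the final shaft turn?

the first shaft → shaft B: external mesh, 1 reversal → CCW.
shaft B → shaft C: internal mesh, same direction → CCW.
shaft C → the final shaft: driver → idler → driven is 2 external meshes, 2 reversals → CCW.
3 reversals in total — an odd number — so the final shaft turns opposite to the first shaft.

anticlockwise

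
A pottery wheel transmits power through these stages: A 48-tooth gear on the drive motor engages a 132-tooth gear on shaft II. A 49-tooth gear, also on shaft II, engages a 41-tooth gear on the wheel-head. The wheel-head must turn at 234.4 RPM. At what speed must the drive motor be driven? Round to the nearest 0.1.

Overall ratio R = 2.75 × 0.83673 = 2.301.
Required input speed = output speed × R = 234.4 × 2.301 = 539.36 RPM.

539.4 RPM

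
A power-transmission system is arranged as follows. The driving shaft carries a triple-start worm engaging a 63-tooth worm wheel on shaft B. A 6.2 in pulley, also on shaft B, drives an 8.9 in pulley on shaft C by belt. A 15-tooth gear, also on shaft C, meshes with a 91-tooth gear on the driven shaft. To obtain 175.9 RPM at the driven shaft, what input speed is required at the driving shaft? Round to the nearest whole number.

Overall ratio R = 21 × 1.4355 × 6.0667 = 182.88.
Required input speed = output speed × R = 175.9 × 182.88 = 32169 RPM.

32169 RPM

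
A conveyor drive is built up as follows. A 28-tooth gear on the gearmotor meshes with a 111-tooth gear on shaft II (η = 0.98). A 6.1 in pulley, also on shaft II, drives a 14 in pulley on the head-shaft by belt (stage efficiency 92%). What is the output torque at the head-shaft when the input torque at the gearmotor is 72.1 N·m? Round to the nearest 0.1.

After the gear mesh (111/28): 72.1 × 3.9643 × 0.98 = 280.11 N·m
After the belt (14/6.1): 280.11 × 2.2951 × 0.92 = 591.44 N·m

591.4 N·m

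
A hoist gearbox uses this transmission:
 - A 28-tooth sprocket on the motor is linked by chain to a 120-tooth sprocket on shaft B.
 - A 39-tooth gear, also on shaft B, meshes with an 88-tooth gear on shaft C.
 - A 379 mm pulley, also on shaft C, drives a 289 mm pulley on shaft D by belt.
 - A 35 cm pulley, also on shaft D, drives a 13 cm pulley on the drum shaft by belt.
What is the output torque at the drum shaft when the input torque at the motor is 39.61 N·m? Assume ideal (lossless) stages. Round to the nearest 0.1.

108.5 N·m

Chain: ratio = 120/28 = 4.2857; torque at shaft B = 39.61 × 4.2857 = 169.76 N·m.
Gear mesh: ratio = 88/39 = 2.2564; torque at shaft C = 169.76 × 2.2564 = 383.04 N·m.
Belt: ratio = 289/379 = 0.76253; torque at shaft D = 383.04 × 0.76253 = 292.08 N·m.
Belt: ratio = 13/35 = 0.37143; torque at the drum shaft = 292.08 × 0.37143 = 108.49 N·m.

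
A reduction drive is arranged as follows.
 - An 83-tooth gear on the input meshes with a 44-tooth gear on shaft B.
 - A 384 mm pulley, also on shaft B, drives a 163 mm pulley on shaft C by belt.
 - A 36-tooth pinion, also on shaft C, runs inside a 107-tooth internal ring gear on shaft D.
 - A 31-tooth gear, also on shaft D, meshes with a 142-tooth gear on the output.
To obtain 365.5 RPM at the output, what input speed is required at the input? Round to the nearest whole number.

Overall ratio R = 0.53012 × 0.42448 × 2.9722 × 4.5806 = 3.0636.
Required input speed = output speed × R = 365.5 × 3.0636 = 1119.8 RPM.

1120 RPM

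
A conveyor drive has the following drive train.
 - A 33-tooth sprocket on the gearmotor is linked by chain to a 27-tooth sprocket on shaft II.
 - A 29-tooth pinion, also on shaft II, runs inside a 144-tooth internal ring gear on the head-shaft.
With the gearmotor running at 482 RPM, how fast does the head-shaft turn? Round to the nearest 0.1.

118.6 RPM

the gearmotor → shaft II (chain, 27/33): 482 ÷ 0.81818 = 589.11 RPM
shaft II → the head-shaft (internal gear, 144/29): 589.11 ÷ 4.9655 = 118.64 RPM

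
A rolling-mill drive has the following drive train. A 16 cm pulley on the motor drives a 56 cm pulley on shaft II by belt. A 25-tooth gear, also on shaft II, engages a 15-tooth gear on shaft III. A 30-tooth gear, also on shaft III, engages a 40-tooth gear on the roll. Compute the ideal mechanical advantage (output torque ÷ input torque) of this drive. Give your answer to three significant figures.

Each stage contributes driven/driver: belt 56/16 = 3.5, gear mesh 15/25 = 0.6, gear mesh 40/30 = 1.3333.
Overall: 3.5 × 0.6 × 1.3333 = 2.8.

2.80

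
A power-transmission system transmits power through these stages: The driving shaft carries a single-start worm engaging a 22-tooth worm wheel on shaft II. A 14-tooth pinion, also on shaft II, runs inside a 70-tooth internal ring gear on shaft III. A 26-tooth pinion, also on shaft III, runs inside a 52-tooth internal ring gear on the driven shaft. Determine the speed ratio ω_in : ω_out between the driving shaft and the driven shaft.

Each stage contributes driven/driver: worm 22/1 = 22, internal gear 70/14 = 5, internal gear 52/26 = 2.
Overall: 22 × 5 × 2 = 220.

220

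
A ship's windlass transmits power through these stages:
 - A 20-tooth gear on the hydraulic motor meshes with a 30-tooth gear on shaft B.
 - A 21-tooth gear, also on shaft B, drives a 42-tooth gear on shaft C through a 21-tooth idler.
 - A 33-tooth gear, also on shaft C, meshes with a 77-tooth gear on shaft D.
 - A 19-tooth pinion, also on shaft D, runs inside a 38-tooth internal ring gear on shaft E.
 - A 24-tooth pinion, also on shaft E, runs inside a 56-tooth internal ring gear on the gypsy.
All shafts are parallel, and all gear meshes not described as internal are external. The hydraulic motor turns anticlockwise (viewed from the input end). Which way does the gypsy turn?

anticlockwise

the hydraulic motor → shaft B: external mesh, 1 reversal → CW.
shaft B → shaft C: driver → idler → driven is 2 external meshes, 2 reversals → CW.
shaft C → shaft D: external mesh, 1 reversal → CCW.
shaft D → shaft E: internal mesh, same direction → CCW.
shaft E → the gypsy: internal mesh, same direction → CCW.
4 reversals in total — an even number — so the gypsy turns the same way as the hydraulic motor.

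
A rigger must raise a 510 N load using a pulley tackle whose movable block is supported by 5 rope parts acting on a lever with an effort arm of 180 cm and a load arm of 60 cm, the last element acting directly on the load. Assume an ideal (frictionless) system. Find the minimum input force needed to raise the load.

34 N

Block-and-tackle MA = number of supporting rope parts = 5.
Lever MA = effort arm / load arm = 180/60 = 3.
Combined ideal MA = 5 × 3 = 15.
Effort = load / MA = 510 / 15 = 34 N.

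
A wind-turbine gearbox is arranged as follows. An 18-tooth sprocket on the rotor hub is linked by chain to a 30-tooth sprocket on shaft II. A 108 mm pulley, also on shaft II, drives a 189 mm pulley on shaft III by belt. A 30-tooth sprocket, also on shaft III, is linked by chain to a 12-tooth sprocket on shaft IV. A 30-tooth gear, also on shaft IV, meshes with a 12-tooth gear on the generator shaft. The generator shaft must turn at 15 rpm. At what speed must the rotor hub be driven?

7 rpm

Overall ratio R = 1.6667 × 1.75 × 0.4 × 0.4 = 0.46667.
Required input speed = output speed × R = 15 × 0.46667 = 7 rpm.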